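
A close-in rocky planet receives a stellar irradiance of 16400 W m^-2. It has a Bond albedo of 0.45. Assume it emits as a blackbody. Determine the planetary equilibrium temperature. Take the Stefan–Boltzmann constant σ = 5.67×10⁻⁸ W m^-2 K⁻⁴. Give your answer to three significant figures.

Averaging over the sphere, the absorbed flux is S(1−α)/4 = 2255 W m^-2.
Set σT⁴ = 2255 → T = (2255/σ)^(1/4) = 446.6 K.

447 kelvin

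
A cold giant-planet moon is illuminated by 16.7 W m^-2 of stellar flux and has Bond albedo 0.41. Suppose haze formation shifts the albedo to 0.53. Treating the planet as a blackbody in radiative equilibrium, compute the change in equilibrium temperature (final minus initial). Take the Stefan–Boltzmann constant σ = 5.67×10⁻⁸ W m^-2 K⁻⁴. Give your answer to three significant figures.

With α = 0.41, T₁ = 81.19 K.
After:  T₂ = [16.70·0.47/(4σ)]^(1/4) = 76.70 K.
ΔT = T₂ − T₁ = -4.486 K.

-4.49 kelvin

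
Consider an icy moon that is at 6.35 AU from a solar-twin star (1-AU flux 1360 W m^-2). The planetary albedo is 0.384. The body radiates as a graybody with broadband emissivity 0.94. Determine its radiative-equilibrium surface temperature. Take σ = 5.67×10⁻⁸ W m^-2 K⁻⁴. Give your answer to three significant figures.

99.4 K

By the inverse-square law, S = 1360/6.35² = 33.73 W m^-2.
The planet absorbs (1−α)S over its disc πR² and re-emits over 4πR², so the mean absorbed flux is (1−0.384)·33.73/4 = 5.194 W m^-2.
Equating to εσT⁴ with ε = 0.94: T = (5.194/0.94σ)^(1/4) = 99.36 K.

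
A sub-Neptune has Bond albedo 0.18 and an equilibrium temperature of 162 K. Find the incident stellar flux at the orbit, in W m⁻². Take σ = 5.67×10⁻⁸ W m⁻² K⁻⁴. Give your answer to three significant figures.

190 W m⁻²

From S(1−α)/4 = σT⁴: S = 4σT⁴/(1−α).
The emitted flux is σT⁴ = 39.05 W m⁻².
So S = 4×39.05/(1−0.18) = 190.5 W m⁻².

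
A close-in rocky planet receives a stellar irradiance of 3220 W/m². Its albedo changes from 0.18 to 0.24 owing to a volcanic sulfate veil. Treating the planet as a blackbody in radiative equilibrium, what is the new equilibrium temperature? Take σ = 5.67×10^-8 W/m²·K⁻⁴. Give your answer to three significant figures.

322 kelvin

New equilibrium: T₂ = [(1−0.24)·3220/(4σ)]^(1/4) = 322.3 K.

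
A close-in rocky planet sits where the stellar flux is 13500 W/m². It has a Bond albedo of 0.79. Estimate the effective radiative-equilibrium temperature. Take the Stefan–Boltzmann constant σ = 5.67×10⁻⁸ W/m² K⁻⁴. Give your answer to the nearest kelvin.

334 K

Absorbed flux (global mean): S(1−α)/4 = 13500·0.21/4 = 708.7 W/m².
In equilibrium σT⁴ equals this, so T = 334.4 K.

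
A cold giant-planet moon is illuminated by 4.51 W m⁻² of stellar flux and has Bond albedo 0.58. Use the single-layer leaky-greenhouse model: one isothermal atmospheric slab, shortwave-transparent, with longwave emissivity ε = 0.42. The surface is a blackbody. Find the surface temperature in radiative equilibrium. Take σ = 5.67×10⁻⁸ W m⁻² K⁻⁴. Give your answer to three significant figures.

At the top of the atmosphere, σT_e⁴ = S(1−α)/4 = 0.4736 W m⁻², giving T_e = 53.76 K.
For a single slab of emissivity ε, T_s⁴ = 2T_e⁴/(2−ε); thus T_s = 53.76·(1.266)^(1/4) = 57.02 K.

57.0 K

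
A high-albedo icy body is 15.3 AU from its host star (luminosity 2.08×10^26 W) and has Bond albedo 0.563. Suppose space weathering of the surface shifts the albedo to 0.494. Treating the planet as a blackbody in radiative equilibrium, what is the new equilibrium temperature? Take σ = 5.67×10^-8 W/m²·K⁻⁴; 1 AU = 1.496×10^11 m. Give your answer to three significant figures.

51.5 kelvin

Orbital distance: d = 15.3 AU = 2.289×10^12 m.
S = L/(4πd²) = 3.159 W/m².
New equilibrium: T₂ = [(1−0.494)·3.159/(4σ)]^(1/4) = 51.53 K.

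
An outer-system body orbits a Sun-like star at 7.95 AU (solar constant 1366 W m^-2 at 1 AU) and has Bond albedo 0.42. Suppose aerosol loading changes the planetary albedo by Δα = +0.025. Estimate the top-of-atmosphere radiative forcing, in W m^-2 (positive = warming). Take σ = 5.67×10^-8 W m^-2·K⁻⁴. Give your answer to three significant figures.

By the inverse-square law, S = 1366/7.95² = 21.61 W m^-2.
The change in absorbed flux is Δ[S(1−α)/4] = −SΔα/4 = -0.1351 W m^-2.

-0.135 W m^-2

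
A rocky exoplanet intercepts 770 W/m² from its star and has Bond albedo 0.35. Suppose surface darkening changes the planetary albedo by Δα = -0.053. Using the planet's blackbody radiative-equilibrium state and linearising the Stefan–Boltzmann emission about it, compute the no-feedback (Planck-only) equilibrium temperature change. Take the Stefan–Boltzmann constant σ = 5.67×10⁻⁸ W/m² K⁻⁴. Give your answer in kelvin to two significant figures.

Unperturbed T_e = [770.0·(1−0.35)/(4σ)]^¼ = 216.7 K.
TOA radiative forcing: ΔF = −S·Δα/4 = −770.0·(-0.053)/4 = 10.20 W/m².
Planck response: λ_P = 4σT_e³ = 4·5.67×10⁻⁸·(216.7)³ = 2.309 W/m²/K.
ΔT₀ = ΔF/λ_P = 10.20/2.309 = 4.42 K.

4.4 kelvin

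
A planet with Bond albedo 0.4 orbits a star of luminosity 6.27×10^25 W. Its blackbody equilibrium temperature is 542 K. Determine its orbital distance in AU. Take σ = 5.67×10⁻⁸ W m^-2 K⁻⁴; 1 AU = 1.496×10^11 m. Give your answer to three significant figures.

The flux needed for this T is 4σT⁴/(1−0.4) = 32620 W m^-2.
From L = 4πd²S, d = √(6.27×10^25/(4π·32620)) = 1.237×10^10 m = 0.08267 AU.

0.0827 AU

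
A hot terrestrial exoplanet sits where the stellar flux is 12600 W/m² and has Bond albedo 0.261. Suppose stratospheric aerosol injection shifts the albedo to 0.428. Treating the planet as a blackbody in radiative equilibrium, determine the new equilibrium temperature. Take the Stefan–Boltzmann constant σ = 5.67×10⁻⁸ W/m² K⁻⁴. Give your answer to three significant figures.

422 K

With the new albedo, S(1−α₂)/4 = 1802 W/m², so T₂ = 422.2 K.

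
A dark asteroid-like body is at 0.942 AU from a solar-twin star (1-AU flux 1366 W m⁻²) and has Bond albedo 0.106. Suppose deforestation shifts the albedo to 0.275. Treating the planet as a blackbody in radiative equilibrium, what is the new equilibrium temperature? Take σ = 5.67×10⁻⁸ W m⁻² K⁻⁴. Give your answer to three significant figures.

265 kelvin

Irradiance scales as 1/d², so S = 1366 W m⁻² × (1/0.942)² = 1539 W m⁻².
T₂ = [S(1−α₂)/(4σ)]^(1/4) = [1539·0.725/(4σ)]^(1/4) = 264.9 K.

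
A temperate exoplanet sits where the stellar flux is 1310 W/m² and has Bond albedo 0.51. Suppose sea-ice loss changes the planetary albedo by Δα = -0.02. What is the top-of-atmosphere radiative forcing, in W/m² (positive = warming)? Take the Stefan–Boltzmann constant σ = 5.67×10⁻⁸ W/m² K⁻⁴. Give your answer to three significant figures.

ΔF = −(S/4)Δα = −(1310/4)×(-0.02) = 6.550 W/m².

6.55 W/m²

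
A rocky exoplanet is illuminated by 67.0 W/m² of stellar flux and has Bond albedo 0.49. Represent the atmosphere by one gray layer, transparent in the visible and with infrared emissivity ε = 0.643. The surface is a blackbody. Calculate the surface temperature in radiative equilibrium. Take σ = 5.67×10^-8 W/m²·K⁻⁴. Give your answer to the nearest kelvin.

At the top of the atmosphere, σT_e⁴ = S(1−α)/4 = 8.543 W/m², giving T_e = 110.8 K.
For a single slab of emissivity ε, T_s⁴ = 2T_e⁴/(2−ε); thus T_s = 110.8·(1.474)^(1/4) = 122.1 K.

122 K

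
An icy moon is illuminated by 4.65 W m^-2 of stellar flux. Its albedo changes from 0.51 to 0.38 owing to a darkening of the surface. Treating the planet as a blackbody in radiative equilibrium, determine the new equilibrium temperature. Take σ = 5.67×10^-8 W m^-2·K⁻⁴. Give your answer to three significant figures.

T₂ = [S(1−α₂)/(4σ)]^(1/4) = [4.650·0.62/(4σ)]^(1/4) = 59.71 K.

59.7 kelvin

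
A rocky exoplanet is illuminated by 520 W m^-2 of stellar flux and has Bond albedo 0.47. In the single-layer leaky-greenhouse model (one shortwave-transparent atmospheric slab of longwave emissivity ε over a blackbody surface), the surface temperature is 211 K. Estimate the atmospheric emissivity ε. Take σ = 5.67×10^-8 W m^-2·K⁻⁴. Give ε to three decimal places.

Effective temperature: T_e = [S(1−α)/(4σ)]^(1/4) = 186.7 K.
Inverting T_s⁴ = 2T_e⁴/(2−ε): (T_e/T_s)⁴ = 0.6131, so ε = 2(1 − 0.6131) = 0.7739.

0.774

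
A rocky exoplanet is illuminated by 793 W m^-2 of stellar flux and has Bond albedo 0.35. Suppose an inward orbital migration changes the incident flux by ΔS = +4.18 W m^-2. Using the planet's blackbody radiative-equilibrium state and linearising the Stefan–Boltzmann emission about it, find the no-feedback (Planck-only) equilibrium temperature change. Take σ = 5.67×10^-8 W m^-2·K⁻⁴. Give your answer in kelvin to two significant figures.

Unperturbed T_e = [793.0·(1−0.35)/(4σ)]^¼ = 218.3 K.
ΔF = Δ[S(1−α)]/4 = (1−0.35)·+4.18/4 = 0.6793 W m^-2.
Planck response: λ_P = 4σT_e³ = 4·5.67×10⁻⁸·(218.3)³ = 2.361 W m^-2/K.
ΔT₀ = ΔF/λ_P = 0.6793/2.361 = 0.288 K.

0.29 K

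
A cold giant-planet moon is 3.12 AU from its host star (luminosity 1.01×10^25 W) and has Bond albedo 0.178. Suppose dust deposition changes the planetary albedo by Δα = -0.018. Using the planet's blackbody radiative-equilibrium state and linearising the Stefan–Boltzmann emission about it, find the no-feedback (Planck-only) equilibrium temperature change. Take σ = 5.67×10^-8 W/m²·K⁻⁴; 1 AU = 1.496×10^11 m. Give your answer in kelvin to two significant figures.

0.33 K

d = 3.12 × 1.496×10^11 m = 4.668×10^11 m.
S = L/(4πd²) = 3.689 W/m².
Unperturbed T_e = [3.689·(1−0.178)/(4σ)]^¼ = 60.47 K.
ΔF = −(S/4)Δα = −(3.689/4)×(-0.018) = 0.01660 W/m².
The Planck feedback parameter is 4σT_e³ = 0.05015 W/m²/K.
ΔT₀ = ΔF/λ_P = 0.01660/0.05015 = 0.331 K.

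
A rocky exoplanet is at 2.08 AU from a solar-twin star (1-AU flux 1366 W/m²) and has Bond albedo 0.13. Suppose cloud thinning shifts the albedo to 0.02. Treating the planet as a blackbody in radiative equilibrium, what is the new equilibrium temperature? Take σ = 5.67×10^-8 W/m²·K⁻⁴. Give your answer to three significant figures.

Irradiance scales as 1/d², so S = 1366 W/m² × (1/2.08)² = 315.7 W/m².
With the new albedo, S(1−α₂)/4 = 77.36 W/m², so T₂ = 192.2 K.

192 K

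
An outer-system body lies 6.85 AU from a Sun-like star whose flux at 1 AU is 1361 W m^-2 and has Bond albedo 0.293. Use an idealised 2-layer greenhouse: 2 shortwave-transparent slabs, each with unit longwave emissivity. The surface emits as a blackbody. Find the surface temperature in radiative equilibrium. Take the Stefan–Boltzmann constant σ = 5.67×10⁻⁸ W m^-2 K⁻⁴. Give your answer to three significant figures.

Irradiance scales as 1/d², so S = 1361 W m^-2 × (1/6.85)² = 29.01 W m^-2.
Top-of-atmosphere balance: σT_e⁴ = S(1−α)/4 = 5.127 W m^-2 → T_e = 97.51 K.
Layer-by-layer balance gives σT_s⁴ = (N+1)σT_e⁴, so T_s = 3^¼·97.51 = 128.3 K.

128 K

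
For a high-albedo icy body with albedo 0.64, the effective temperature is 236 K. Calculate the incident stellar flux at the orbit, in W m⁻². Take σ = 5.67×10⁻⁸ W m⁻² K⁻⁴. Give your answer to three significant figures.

1950 W m⁻²

From S(1−α)/4 = σT⁴: S = 4σT⁴/(1−α).
σT⁴ = 5.67×10⁻⁸·(236)⁴ = 175.9 W m⁻².
So S = 4×175.9/(1−0.64) = 1954 W m⁻².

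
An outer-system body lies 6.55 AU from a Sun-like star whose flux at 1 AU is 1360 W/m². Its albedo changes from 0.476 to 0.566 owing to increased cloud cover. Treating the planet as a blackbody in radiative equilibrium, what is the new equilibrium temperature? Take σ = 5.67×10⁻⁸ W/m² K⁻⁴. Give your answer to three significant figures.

By the inverse-square law, S = 1360/6.55² = 31.70 W/m².
With the new albedo, S(1−α₂)/4 = 3.439 W/m², so T₂ = 88.25 K.

88.3 kelvin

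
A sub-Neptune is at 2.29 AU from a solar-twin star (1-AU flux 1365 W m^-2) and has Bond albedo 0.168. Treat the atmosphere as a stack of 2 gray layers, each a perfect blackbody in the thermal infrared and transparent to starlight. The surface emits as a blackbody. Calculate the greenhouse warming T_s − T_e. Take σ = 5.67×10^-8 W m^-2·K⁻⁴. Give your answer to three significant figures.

55.6 K

Irradiance scales as 1/d², so S = 1365 W m^-2 × (1/2.29)² = 260.3 W m^-2.
OLR = S(1−α)/4 = 54.14 W m^-2; the top layer radiates at T_e = 175.8 K.
Surface: T_s = (3)^¼·T_e = 231.3 K.
So the greenhouse effect raises the surface by 231.3 − 175.8 = 55.56 K.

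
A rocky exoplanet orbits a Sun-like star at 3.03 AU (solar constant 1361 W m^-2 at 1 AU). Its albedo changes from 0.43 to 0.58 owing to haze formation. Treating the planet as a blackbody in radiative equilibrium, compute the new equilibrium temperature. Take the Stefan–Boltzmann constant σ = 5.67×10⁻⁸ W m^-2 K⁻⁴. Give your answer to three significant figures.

By the inverse-square law, S = 1361/3.03² = 148.2 W m^-2.
T₂ = [S(1−α₂)/(4σ)]^(1/4) = [148.2·0.42/(4σ)]^(1/4) = 128.7 K.

129 K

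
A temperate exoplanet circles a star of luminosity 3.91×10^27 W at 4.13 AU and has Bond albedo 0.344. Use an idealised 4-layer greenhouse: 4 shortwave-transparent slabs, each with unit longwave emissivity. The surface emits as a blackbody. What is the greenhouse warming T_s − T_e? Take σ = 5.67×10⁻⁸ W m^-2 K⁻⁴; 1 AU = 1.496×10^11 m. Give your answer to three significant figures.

109 K

d = 4.13 × 1.496×10^11 m = 6.178×10^11 m.
Flux at the orbit: S = L/(4πd²) = 3.91×10^27/(4π·(6.18×10^11)²) = 815.1 W m^-2.
Top-of-atmosphere balance: σT_e⁴ = S(1−α)/4 = 133.7 W m^-2 → T_e = 220.4 K.
T_s = (N+1)^(1/4)·T_e = 329.5 K.
Warming: T_s − T_e = 109.2 K.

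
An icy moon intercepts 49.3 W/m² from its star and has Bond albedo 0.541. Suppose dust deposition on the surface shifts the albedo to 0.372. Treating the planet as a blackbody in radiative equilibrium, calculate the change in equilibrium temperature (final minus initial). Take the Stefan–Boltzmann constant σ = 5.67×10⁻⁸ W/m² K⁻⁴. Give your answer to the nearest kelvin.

Initial: T₁ = [S(1−0.541)/(4σ)]^(1/4) = 99.94 K.
After:  T₂ = [49.30·0.628/(4σ)]^(1/4) = 108.1 K.
Change: 108.1 − 99.94 = 8.148 K.

8 kelvin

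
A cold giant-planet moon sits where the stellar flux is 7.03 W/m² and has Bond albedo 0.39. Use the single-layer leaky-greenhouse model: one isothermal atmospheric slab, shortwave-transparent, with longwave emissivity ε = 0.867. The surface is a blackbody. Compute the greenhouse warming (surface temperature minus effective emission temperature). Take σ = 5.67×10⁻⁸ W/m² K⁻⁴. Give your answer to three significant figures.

At the top of the atmosphere, σT_e⁴ = S(1−α)/4 = 1.072 W/m², giving T_e = 65.94 K.
Surface balance with a leaky layer gives σT_s⁴ = σT_e⁴·2/(2−ε), so T_s = T_e·[2/(2−0.867)]^(1/4) = 76.01 K.
The atmosphere warms the surface by 10.07 K.

10.1 K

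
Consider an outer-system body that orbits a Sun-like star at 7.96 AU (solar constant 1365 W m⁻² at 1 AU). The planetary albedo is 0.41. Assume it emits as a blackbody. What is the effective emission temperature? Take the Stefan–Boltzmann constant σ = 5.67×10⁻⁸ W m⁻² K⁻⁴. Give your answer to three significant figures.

Flux at the orbit: S = 1365/(7.96)² = 21.54 W m⁻².
The planet absorbs (1−α)S over its disc πR² and re-emits over 4πR², so the mean absorbed flux is (1−0.41)·21.54/4 = 3.178 W m⁻².
Balancing against σT⁴: T = (3.178/5.67×10⁻⁸)^(1/4) = 86.52 K.

86.5 kelvin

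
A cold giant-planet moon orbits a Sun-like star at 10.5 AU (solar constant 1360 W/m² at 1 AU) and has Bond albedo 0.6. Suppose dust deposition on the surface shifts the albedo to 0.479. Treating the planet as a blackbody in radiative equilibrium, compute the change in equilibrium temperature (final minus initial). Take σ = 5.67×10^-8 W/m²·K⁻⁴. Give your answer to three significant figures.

Flux at the orbit: S = 1360/(10.5)² = 12.34 W/m².
With α = 0.6, T₁ = 68.30 K.
With α = 0.479, T₂ = 72.96 K.
Change: 72.96 − 68.30 = 4.665 K.

4.66 K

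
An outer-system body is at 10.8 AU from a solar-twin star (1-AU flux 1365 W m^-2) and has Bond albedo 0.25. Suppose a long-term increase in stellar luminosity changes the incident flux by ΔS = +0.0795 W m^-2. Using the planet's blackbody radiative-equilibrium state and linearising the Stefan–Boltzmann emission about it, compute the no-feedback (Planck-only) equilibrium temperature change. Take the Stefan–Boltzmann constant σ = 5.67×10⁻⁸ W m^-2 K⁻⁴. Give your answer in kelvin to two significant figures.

0.13 kelvin

By the inverse-square law, S = 1365/10.8² = 11.70 W m^-2.
Reference equilibrium: T_e = [S(1−α)/(4σ)]^(1/4) = 78.87 K.
Only a fraction (1−α) is absorbed and it's spread over 4πR², so ΔF = (1−α)ΔS/4 = 0.01491 W m^-2.
Linearising σT⁴ gives d(σT⁴)/dT = 4σT_e³ = 0.1113 W m^-2 per K.
Hence the no-feedback warming is ΔF/(4σT_e³) = 0.134 K.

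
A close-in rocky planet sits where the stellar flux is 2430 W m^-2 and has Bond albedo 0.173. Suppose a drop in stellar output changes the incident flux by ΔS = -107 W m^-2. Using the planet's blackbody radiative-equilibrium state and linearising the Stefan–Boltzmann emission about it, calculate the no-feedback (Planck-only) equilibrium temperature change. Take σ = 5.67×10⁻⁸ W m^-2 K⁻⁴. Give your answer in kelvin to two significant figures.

The baseline emission temperature is T_e = 306.8 K.
ΔF = Δ[S(1−α)]/4 = (1−0.173)·-107/4 = -22.12 W m^-2.
Planck response: λ_P = 4σT_e³ = 4·5.67×10⁻⁸·(306.8)³ = 6.550 W m^-2/K.
ΔT₀ = ΔF/λ_P = -22.12/6.550 = -3.38 K.

-3.4 kelvin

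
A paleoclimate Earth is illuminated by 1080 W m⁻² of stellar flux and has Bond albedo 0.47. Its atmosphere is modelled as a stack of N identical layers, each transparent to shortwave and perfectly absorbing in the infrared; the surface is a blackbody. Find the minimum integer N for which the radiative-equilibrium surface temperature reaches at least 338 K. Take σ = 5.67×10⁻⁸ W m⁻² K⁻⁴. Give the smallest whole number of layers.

Top-of-atmosphere balance: σT_e⁴ = S(1−α)/4 = 143.1 W m⁻² → T_e = 224.1 K.
T_s = (N+1)^(1/4)·T_e ≥ 338 K requires N+1 ≥ (T_s/T_e)⁴ = (338/224.1)⁴ = 5.171.
The minimum whole number is N = 5.

5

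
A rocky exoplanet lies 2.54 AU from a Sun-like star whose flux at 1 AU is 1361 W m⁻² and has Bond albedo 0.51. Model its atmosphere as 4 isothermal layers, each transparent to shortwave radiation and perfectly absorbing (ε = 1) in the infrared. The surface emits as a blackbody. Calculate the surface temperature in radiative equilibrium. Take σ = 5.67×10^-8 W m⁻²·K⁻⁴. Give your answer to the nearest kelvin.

218 kelvin

By the inverse-square law, S = 1361/2.54² = 211.0 W m⁻².
OLR = S(1−α)/4 = 25.84 W m⁻²; the top layer radiates at T_e = 146.1 K.
For an N-layer opaque stack, T_s⁴ = (N+1)T_e⁴, hence T_s = (5)^(1/4)×146.1 K = 218.5 K.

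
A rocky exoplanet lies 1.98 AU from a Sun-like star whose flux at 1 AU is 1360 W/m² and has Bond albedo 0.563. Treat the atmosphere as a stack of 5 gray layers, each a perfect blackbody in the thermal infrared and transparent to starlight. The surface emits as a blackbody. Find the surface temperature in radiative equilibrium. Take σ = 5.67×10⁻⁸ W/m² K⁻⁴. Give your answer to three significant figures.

252 kelvin

Flux at the orbit: S = 1360/(1.98)² = 346.9 W/m².
The effective emission temperature is T_e = [S(1−α)/(4σ)]^¼ = 160.8 K.
Layer-by-layer balance gives σT_s⁴ = (N+1)σT_e⁴, so T_s = 6^¼·160.8 = 251.7 K.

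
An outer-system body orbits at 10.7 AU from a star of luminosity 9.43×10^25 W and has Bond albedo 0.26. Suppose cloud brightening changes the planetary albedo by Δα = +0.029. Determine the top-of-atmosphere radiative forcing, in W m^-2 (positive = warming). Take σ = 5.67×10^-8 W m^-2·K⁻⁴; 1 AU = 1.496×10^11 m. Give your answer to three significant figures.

-0.0212 W m^-2

d = 10.7 × 1.496×10^11 m = 1.601×10^12 m.
Flux at the orbit: S = L/(4πd²) = 9.43×10^25/(4π·(1.60×10^12)²) = 2.929 W m^-2.
ΔF = −(S/4)Δα = −(2.929/4)×(+0.029) = -0.02123 W m^-2.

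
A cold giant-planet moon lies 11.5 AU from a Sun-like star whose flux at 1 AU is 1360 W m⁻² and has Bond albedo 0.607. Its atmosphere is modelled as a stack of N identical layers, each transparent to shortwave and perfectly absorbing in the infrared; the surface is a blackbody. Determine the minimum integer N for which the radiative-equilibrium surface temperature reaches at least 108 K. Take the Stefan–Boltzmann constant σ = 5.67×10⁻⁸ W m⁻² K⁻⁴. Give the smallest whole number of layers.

7

By the inverse-square law, S = 1360/11.5² = 10.28 W m⁻².
OLR = S(1−α)/4 = 1.010 W m⁻²; the top layer radiates at T_e = 64.97 K.
Since T_s⁴ = (N+1)T_e⁴, we need N ≥ (T_s/T_e)⁴ − 1 = 6.635.
So N ≥ 6.635; the smallest integer is N = 7.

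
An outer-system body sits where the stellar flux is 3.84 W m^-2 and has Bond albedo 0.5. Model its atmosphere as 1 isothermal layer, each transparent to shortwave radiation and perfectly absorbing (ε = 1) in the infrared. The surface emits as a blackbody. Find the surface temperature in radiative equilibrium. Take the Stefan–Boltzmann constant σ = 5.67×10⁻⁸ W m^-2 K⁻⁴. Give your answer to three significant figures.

OLR = S(1−α)/4 = 0.4800 W m^-2; the top layer radiates at T_e = 53.94 K.
With N = 1 opaque layers, T_s = (N+1)^(1/4)·T_e = 2^(1/4)·53.94 = 64.15 K.

64.1 kelvin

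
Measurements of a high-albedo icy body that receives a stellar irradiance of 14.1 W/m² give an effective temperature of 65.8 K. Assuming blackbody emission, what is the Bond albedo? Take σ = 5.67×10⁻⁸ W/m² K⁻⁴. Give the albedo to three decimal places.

Energy balance: S(1−α)/4 = σT⁴, so 1−α = 4σT⁴/S.
σT⁴ = 1.063 W/m², so 4σT⁴ = 4.252 W/m².
1−α = 4.252/14.10 = 0.3015, so α = 0.6985.

0.698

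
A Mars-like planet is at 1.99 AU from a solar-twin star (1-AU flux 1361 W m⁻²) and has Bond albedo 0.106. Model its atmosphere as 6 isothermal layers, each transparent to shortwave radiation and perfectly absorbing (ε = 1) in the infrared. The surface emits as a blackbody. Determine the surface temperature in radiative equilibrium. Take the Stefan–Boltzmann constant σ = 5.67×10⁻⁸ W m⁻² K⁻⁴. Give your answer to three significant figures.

312 kelvin

Flux at the orbit: S = 1361/(1.99)² = 343.7 W m⁻².
OLR = S(1−α)/4 = 76.81 W m⁻²; the top layer radiates at T_e = 191.8 K.
Layer-by-layer balance gives σT_s⁴ = (N+1)σT_e⁴, so T_s = 7^¼·191.8 = 312.1 K.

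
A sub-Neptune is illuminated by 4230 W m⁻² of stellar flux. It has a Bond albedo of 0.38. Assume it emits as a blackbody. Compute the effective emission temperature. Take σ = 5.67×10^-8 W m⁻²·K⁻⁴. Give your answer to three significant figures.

328 kelvin

Absorbed flux (global mean): S(1−α)/4 = 4230·0.62/4 = 655.6 W m⁻².
In equilibrium σT⁴ equals this, so T = 327.9 K.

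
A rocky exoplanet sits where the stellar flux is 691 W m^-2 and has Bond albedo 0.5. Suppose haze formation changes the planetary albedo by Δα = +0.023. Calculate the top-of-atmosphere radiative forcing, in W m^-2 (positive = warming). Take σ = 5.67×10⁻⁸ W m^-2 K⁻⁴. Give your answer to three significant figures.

The change in absorbed flux is Δ[S(1−α)/4] = −SΔα/4 = -3.973 W m^-2.

-3.97 W m^-2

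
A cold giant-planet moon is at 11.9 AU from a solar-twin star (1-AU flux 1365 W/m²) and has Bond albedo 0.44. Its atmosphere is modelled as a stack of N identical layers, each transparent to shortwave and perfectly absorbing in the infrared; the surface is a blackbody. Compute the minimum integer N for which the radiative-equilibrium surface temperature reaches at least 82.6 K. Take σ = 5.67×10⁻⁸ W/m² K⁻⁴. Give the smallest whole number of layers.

1

Flux at the orbit: S = 1365/(11.9)² = 9.639 W/m².
OLR = S(1−α)/4 = 1.349 W/m²; the top layer radiates at T_e = 69.85 K.
Need (N+1)T_e⁴ ≥ T_s⁴, i.e. N+1 ≥ (82.6/69.85)⁴ = 1.956.
The minimum whole number is N = 1.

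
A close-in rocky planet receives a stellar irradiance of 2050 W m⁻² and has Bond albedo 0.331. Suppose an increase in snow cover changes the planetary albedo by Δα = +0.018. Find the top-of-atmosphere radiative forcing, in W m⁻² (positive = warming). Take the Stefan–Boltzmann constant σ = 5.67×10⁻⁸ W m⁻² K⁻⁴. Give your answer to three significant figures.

-9.22 W m⁻²

ΔF = −(S/4)Δα = −(2050/4)×(+0.018) = -9.225 W m⁻².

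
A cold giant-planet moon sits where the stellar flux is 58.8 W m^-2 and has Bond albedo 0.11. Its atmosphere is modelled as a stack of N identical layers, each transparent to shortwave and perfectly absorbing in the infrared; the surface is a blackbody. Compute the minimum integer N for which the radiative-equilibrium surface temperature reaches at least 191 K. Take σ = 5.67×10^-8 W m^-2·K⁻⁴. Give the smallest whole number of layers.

OLR = S(1−α)/4 = 13.08 W m^-2; the top layer radiates at T_e = 123.2 K.
Need (N+1)T_e⁴ ≥ T_s⁴, i.e. N+1 ≥ (191/123.2)⁴ = 5.768.
The minimum whole number is N = 5.

5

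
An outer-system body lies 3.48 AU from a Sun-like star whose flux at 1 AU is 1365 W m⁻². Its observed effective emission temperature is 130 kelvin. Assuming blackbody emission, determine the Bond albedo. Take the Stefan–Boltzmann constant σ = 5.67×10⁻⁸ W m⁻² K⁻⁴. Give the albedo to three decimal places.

0.425

By the inverse-square law, S = 1365/3.48² = 112.7 W m⁻².
Rearranging the radiative balance, α = 1 − 4σT⁴/S.
4σT⁴ = 4·5.67×10⁻⁸·(130)⁴ = 64.78 W m⁻².
1−α = 64.78/112.7 = 0.5747, so α = 0.4253.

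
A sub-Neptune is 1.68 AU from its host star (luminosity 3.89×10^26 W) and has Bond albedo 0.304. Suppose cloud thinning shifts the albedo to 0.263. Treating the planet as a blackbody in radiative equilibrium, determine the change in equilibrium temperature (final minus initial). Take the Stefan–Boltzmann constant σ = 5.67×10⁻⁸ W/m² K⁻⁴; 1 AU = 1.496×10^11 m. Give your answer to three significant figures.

Orbital distance: d = 1.68 AU = 2.513×10^11 m.
Flux at the orbit: S = L/(4πd²) = 3.89×10^26/(4π·(2.51×10^11)²) = 490.1 W/m².
Initial: T₁ = [S(1−0.304)/(4σ)]^(1/4) = 196.9 K.
Final:   T₂ = [S(1−0.263)/(4σ)]^(1/4) = 199.8 K.
Change: 199.8 − 196.9 = 2.838 K.

2.84 K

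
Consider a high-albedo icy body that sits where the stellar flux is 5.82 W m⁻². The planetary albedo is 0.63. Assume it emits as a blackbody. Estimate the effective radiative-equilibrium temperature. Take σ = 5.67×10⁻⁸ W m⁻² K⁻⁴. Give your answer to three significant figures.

Absorbed flux (global mean): S(1−α)/4 = 5.820·0.37/4 = 0.5383 W m⁻².
Balancing against σT⁴: T = (0.5383/5.67×10⁻⁸)^(1/4) = 55.51 K.

55.5 K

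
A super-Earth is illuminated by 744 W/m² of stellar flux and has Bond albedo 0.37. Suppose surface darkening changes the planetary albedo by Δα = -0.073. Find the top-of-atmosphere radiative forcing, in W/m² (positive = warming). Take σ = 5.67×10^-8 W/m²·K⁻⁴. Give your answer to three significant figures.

The change in absorbed flux is Δ[S(1−α)/4] = −SΔα/4 = 13.58 W/m².

13.6 W/m²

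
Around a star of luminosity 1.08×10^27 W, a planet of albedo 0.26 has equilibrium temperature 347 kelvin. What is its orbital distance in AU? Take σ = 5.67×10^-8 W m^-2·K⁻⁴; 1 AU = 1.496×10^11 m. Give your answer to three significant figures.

Energy balance gives S = 4σT⁴/(1−α) = 4444 W m^-2.
S = L/(4πd²) → d = √(L/4πS) = √(1.08×10^27/(4π·4444)) = 1.391×10^11 m = 0.9296 AU.

0.930 AU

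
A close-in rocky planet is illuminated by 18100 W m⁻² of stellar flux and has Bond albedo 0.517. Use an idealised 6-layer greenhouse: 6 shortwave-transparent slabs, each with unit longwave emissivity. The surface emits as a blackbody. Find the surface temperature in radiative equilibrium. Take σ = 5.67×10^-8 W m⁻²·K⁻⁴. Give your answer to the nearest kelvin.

721 kelvin

OLR = S(1−α)/4 = 2186 W m⁻²; the top layer radiates at T_e = 443.1 K.
With N = 6 opaque layers, T_s = (N+1)^(1/4)·T_e = 7^(1/4)·443.1 = 720.7 K.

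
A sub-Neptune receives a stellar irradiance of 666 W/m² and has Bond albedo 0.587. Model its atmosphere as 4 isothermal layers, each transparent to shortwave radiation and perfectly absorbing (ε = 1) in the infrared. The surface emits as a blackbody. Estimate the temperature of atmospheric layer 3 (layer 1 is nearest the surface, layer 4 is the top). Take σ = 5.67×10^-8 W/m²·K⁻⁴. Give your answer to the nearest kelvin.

The effective emission temperature is T_e = [S(1−α)/(4σ)]^¼ = 186.6 K.
In the N-layer model, layer k (counted from the surface) has T_k = (N+1−k)^(1/4)·T_e.
With k = 3: T_3 = (4+1−3)^¼·186.6 K = 221.9 K.

222 kelvin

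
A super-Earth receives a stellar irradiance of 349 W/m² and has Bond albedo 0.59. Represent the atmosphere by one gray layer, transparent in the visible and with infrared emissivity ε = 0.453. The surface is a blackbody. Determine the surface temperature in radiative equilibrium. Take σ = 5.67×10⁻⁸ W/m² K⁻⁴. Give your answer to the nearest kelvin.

At the top of the atmosphere, σT_e⁴ = S(1−α)/4 = 35.77 W/m², giving T_e = 158.5 K.
For a single slab of emissivity ε, T_s⁴ = 2T_e⁴/(2−ε); thus T_s = 158.5·(1.293)^(1/4) = 169.0 K.

169 K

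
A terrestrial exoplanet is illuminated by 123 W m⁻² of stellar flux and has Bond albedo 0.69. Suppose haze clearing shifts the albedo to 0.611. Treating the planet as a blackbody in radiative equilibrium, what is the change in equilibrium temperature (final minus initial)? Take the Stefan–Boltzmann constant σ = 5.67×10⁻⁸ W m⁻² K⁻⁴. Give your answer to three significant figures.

Initial: T₁ = [S(1−0.69)/(4σ)]^(1/4) = 113.9 K.
Final:   T₂ = [S(1−0.611)/(4σ)]^(1/4) = 120.5 K.
Change: 120.5 − 113.9 = 6.649 K.

6.65 K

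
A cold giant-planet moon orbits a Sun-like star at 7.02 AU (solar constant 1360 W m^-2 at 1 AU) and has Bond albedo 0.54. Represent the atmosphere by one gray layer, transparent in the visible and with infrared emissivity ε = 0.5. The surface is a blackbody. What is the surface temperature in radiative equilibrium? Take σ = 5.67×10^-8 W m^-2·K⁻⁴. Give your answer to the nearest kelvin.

93 K

Flux at the orbit: S = 1360/(7.02)² = 27.60 W m^-2.
Effective emission temperature (TOA balance): σT_e⁴ = S(1−α)/4 = 3.174 W m^-2 → T_e = 86.50 K.
For a single slab of emissivity ε, T_s⁴ = 2T_e⁴/(2−ε); thus T_s = 86.50·(1.333)^(1/4) = 92.95 K.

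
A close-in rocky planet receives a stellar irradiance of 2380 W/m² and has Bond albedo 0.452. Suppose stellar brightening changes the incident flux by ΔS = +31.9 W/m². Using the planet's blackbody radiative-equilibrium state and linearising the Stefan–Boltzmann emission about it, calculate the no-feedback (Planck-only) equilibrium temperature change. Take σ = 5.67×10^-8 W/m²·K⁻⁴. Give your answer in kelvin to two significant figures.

0.92 K

Unperturbed T_e = [2380·(1−0.452)/(4σ)]^¼ = 275.4 K.
TOA radiative forcing: ΔF = (1−α)ΔS/4 = 0.548·(+31.9)/4 = 4.370 W/m².
Planck response: λ_P = 4σT_e³ = 4·5.67×10⁻⁸·(275.4)³ = 4.736 W/m²/K.
ΔT₀ = ΔF/λ_P = 4.370/4.736 = 0.923 K.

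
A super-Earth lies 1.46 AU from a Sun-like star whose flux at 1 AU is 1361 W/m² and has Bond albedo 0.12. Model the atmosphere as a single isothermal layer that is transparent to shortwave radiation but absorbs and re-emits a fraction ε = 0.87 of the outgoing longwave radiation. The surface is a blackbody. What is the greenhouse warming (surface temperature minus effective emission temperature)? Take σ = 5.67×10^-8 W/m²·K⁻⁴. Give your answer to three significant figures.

By the inverse-square law, S = 1361/1.46² = 638.5 W/m².
The planet radiates to space at T_e = [S(1−α)/(4σ)]^(1/4) = 223.1 K.
For a single slab of emissivity ε, T_s⁴ = 2T_e⁴/(2−ε); thus T_s = 223.1·(1.77)^(1/4) = 257.3 K.
T_s − T_e = 257.3 − 223.1 = 34.23 K.

34.2 K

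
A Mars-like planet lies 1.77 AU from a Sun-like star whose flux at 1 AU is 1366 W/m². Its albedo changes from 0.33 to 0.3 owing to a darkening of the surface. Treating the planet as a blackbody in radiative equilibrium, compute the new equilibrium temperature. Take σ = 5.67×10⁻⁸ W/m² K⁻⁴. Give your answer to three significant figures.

192 kelvin

Irradiance scales as 1/d², so S = 1366 W/m² × (1/1.77)² = 436.0 W/m².
With the new albedo, S(1−α₂)/4 = 76.30 W/m², so T₂ = 191.5 K.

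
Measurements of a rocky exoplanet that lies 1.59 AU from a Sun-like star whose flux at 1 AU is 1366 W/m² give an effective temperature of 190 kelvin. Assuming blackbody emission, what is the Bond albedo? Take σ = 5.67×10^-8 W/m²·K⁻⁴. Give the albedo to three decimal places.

Irradiance scales as 1/d², so S = 1366 W/m² × (1/1.59)² = 540.3 W/m².
Energy balance: S(1−α)/4 = σT⁴, so 1−α = 4σT⁴/S.
σT⁴ = 73.89 W/m², so 4σT⁴ = 295.6 W/m².
Hence α = 1 − 295.6/540.3 = 0.4530.

0.453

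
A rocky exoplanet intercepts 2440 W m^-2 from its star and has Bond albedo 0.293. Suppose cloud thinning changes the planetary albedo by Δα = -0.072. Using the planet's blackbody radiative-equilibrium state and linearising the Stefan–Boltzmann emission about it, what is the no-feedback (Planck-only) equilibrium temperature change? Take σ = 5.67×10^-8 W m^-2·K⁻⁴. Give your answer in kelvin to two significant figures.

Unperturbed T_e = [2440·(1−0.293)/(4σ)]^¼ = 295.3 K.
The change in absorbed flux is Δ[S(1−α)/4] = −SΔα/4 = 43.92 W m^-2.
Linearising σT⁴ gives d(σT⁴)/dT = 4σT_e³ = 5.841 W m^-2 per K.
So ΔT₀ = 43.92/5.841 = 7.52 K.

7.5 K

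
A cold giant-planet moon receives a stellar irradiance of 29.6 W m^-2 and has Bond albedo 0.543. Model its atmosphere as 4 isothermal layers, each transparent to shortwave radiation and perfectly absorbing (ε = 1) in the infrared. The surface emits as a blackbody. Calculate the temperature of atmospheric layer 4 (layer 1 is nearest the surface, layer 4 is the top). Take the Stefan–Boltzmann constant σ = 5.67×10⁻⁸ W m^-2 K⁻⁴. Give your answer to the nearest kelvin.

88 kelvin

The effective emission temperature is T_e = [S(1−α)/(4σ)]^¼ = 87.88 K.
The net upward flux σT_e⁴ is constant between every pair of levels, so T_k⁴ = (N+1−k)T_e⁴.
T_4 = (1)^(1/4)·87.88 = 87.88 K.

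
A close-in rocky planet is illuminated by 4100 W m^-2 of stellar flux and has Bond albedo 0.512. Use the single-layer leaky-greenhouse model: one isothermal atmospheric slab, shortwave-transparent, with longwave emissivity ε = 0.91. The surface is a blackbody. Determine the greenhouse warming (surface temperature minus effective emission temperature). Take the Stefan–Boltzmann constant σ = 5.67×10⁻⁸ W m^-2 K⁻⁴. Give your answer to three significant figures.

At the top of the atmosphere, σT_e⁴ = S(1−α)/4 = 500.2 W m^-2, giving T_e = 306.5 K.
The surface balance (absorbed SW + ε·downward IR = σT_s⁴) with T_a⁴ = T_s⁴/2 reduces to T_s = T_e·[2/(2−ε)]^¼ = 356.7 K.
The atmosphere warms the surface by 50.22 K.

50.2 K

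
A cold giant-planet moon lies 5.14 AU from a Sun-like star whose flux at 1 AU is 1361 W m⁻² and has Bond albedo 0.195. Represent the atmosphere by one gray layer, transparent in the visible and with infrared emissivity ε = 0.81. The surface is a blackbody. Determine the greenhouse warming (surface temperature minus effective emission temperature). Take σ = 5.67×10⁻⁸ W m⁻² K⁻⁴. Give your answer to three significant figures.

16.1 K

Flux at the orbit: S = 1361/(5.14)² = 51.51 W m⁻².
The planet radiates to space at T_e = [S(1−α)/(4σ)]^(1/4) = 116.3 K.
Surface balance with a leaky layer gives σT_s⁴ = σT_e⁴·2/(2−ε), so T_s = T_e·[2/(2−0.81)]^(1/4) = 132.4 K.
T_s − T_e = 132.4 − 116.3 = 16.12 K.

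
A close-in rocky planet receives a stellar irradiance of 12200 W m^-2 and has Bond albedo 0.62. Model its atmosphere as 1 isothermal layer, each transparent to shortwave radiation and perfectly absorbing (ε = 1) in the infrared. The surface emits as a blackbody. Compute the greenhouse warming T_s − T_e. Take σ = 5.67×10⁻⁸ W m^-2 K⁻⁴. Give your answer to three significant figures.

71.5 K

Top-of-atmosphere balance: σT_e⁴ = S(1−α)/4 = 1159 W m^-2 → T_e = 378.1 K.
T_s = (N+1)^(1/4)·T_e = 449.7 K.
So the greenhouse effect raises the surface by 449.7 − 378.1 = 71.54 K.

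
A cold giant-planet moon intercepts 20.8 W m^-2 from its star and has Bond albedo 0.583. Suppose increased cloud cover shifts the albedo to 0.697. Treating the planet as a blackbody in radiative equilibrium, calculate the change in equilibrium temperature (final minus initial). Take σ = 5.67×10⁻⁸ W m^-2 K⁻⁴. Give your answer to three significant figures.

With α = 0.583, T₁ = 78.64 K.
With α = 0.697, T₂ = 72.60 K.
Change: 72.60 − 78.64 = -6.034 K.

-6.03 kelvin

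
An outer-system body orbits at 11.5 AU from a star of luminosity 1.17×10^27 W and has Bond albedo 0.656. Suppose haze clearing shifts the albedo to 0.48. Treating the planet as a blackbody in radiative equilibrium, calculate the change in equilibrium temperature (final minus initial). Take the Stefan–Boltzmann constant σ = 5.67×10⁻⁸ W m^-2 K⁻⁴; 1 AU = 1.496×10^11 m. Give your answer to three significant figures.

Orbital distance: d = 11.5 AU = 1.720×10^12 m.
S = L/(4πd²) = 31.46 W m^-2.
Before: T₁ = [31.46·0.344/(4σ)]^(1/4) = 83.11 K.
With α = 0.48, T₂ = 92.16 K.
Change: 92.16 − 83.11 = 9.044 K.

9.04 kelvin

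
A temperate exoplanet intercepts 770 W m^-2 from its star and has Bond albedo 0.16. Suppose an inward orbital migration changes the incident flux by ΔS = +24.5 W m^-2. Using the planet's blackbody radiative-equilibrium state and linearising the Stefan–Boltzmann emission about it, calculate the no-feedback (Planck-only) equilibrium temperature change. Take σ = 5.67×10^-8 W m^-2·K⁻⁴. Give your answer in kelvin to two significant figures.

1.8 K

Reference equilibrium: T_e = [S(1−α)/(4σ)]^(1/4) = 231.1 K.
Only a fraction (1−α) is absorbed and it's spread over 4πR², so ΔF = (1−α)ΔS/4 = 5.145 W m^-2.
Planck response: λ_P = 4σT_e³ = 4·5.67×10⁻⁸·(231.1)³ = 2.799 W m^-2/K.
So ΔT₀ = 5.145/2.799 = 1.84 K.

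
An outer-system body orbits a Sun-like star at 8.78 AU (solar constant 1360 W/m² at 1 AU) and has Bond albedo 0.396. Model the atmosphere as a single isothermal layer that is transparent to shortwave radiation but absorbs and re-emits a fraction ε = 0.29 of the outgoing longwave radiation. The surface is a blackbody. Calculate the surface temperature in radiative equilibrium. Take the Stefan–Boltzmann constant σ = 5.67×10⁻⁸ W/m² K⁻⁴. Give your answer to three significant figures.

86.1 kelvin

Irradiance scales as 1/d², so S = 1360 W/m² × (1/8.78)² = 17.64 W/m².
Effective emission temperature (TOA balance): σT_e⁴ = S(1−α)/4 = 2.664 W/m² → T_e = 82.79 K.
The surface balance (absorbed SW + ε·downward IR = σT_s⁴) with T_a⁴ = T_s⁴/2 reduces to T_s = T_e·[2/(2−ε)]^¼ = 86.10 K.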